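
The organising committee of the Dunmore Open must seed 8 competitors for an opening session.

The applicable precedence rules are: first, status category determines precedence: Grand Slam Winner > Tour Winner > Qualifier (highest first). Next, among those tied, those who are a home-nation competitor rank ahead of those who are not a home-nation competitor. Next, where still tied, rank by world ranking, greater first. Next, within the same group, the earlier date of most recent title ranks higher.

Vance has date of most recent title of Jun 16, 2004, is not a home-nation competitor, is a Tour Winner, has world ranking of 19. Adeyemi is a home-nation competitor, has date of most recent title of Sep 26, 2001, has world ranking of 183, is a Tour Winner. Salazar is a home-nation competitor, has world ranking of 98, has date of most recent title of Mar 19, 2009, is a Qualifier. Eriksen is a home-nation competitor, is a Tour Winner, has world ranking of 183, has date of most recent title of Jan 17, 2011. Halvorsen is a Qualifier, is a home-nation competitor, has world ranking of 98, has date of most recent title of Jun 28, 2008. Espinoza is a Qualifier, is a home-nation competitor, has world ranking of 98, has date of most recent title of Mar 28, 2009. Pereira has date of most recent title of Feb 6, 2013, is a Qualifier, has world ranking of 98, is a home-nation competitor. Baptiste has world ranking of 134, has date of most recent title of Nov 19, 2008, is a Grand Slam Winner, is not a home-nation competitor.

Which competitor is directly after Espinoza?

By status category: Baptiste (Grand Slam Winner); then Adeyemi, Eriksen and Vance (Tour Winner); then Halvorsen, Salazar, Espinoza and Pereira (Qualifier).
Among Adeyemi, Eriksen and Vance, a home-nation competitor before not a home-nation competitor: Adeyemi and Eriksen (a home-nation competitor) before Vance (not a home-nation competitor).
Adeyemi and Eriksen both have world ranking 183, so the next rule applies.
Among Adeyemi and Eriksen, by date of most recent title (earlier first): Adeyemi (Sep 26, 2001) before Eriksen (Jan 17, 2011).
Halvorsen, Salazar, Espinoza and Pereira are each a home-nation competitor, so the next rule applies.
Halvorsen, Salazar, Espinoza and Pereira all have world ranking 98, so the next rule applies.
Among Halvorsen, Salazar, Espinoza and Pereira, by date of most recent title (earlier first): Halvorsen (Jun 28, 2008) before Salazar (Mar 19, 2009) before Espinoza (Mar 28, 2009) before Pereira (Feb 6, 2013).
Order: Baptiste, Adeyemi, Eriksen, Vance, Halvorsen, Salazar, Espinoza, Pereira.

Pereira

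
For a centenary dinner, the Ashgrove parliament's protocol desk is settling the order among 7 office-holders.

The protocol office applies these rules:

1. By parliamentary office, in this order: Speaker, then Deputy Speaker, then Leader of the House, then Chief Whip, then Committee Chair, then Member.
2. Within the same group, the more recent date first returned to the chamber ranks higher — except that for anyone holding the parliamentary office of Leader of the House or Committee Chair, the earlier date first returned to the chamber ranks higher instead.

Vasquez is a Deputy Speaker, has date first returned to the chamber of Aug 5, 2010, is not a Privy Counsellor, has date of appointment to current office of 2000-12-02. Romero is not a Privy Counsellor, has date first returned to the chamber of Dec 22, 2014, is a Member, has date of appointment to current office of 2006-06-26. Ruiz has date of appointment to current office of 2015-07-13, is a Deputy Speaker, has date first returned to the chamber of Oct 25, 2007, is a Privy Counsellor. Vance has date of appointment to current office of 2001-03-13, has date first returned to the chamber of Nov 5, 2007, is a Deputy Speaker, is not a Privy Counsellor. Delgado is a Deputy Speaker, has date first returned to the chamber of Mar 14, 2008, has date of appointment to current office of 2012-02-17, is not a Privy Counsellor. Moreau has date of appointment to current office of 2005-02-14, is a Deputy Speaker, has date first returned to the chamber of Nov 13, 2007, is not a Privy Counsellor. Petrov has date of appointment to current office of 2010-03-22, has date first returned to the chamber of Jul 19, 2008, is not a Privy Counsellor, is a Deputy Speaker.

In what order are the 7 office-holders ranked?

By parliamentary office: Vasquez, Petrov, Delgado, Moreau, Vance and Ruiz (Deputy Speaker); then Romero (Member).
Among Vasquez, Petrov, Delgado, Moreau, Vance and Ruiz, by date first returned to the chamber (later first): Vasquez (Aug 5, 2010) before Petrov (Jul 19, 2008) before Delgado (Mar 14, 2008) before Moreau (Nov 13, 2007) before Vance (Nov 5, 2007) before Ruiz (Oct 25, 2007).
Full order: Vasquez, Petrov, Delgado, Moreau, Vance, Ruiz, Romero.

Vasquez, Petrov, Delgado, Moreau, Vance, Ruiz, Romero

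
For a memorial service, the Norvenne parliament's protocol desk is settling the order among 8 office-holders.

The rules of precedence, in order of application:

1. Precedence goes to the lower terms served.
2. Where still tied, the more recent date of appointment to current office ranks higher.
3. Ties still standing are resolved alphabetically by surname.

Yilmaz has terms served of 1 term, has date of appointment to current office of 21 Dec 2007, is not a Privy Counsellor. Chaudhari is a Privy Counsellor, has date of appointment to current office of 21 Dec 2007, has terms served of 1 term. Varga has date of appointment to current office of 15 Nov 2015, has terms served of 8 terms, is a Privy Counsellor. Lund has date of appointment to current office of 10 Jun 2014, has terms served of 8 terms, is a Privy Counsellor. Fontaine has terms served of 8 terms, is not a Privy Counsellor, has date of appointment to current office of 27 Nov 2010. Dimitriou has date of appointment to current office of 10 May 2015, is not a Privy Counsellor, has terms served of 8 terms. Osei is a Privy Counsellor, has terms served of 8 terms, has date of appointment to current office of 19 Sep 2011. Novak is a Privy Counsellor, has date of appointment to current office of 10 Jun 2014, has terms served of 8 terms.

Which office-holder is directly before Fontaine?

Osei

By terms served (lower first): Chaudhari and Yilmaz (both 1 term); then Varga, Dimitriou, Lund, Novak, Osei and Fontaine (each 8 terms).
Chaudhari and Yilmaz both have date of appointment to current office 21 Dec 2007, so the next rule applies.
Among Chaudhari and Yilmaz, alphabetically by surname: Chaudhari before Yilmaz.
Among Varga, Dimitriou, Lund, Novak, Osei and Fontaine, by date of appointment to current office (later first): Varga (15 Nov 2015) before Dimitriou (10 May 2015) before Lund and Novak (10 Jun 2014) before Osei (19 Sep 2011) before Fontaine (27 Nov 2010).
Among Lund and Novak, alphabetically by surname: Lund before Novak.
Order: Chaudhari, Yilmaz, Varga, Dimitriou, Lund, Novak, Osei, Fontaine.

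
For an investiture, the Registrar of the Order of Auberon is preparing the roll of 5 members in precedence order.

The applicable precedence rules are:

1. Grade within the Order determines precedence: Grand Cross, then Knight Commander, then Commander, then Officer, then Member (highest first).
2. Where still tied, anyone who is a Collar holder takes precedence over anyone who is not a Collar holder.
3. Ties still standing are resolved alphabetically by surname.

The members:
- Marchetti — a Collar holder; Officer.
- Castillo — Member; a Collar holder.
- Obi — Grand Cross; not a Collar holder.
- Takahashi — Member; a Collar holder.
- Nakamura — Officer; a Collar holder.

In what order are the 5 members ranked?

By grade within the Order: Obi (Grand Cross); then Marchetti and Nakamura (Officer); then Castillo and Takahashi (Member).
Marchetti and Nakamura are each a Collar holder, so the next rule applies.
Among Marchetti and Nakamura, alphabetically by surname: Marchetti before Nakamura.
Castillo and Takahashi are each a Collar holder, so the next rule applies.
Among Castillo and Takahashi, alphabetically by surname: Castillo before Takahashi.
Full order: Obi, Marchetti, Nakamura, Castillo, Takahashi.

Obi, Marchetti, Nakamura, Castillo, Takahashi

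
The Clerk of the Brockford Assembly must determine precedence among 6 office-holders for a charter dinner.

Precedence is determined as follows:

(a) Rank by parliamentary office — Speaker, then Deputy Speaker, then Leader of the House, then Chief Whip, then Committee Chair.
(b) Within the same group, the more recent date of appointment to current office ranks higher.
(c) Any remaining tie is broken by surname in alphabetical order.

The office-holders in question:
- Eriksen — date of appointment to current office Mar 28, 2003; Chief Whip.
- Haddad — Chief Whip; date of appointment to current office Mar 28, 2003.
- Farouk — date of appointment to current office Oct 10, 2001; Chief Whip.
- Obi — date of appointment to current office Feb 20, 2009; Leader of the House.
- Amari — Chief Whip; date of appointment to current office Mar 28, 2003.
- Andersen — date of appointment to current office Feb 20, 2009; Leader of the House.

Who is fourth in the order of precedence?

Eriksen

By parliamentary office: Andersen and Obi (Leader of the House); then Amari, Eriksen, Haddad and Farouk (Chief Whip).
Andersen and Obi both have date of appointment to current office Feb 20, 2009, so the next rule applies.
Among Andersen and Obi, alphabetically by surname: Andersen before Obi.
Among Amari, Eriksen, Haddad and Farouk, by date of appointment to current office (later first): Amari, Eriksen and Haddad (Mar 28, 2003) before Farouk (Oct 10, 2001).
Among Amari, Eriksen and Haddad, alphabetically by surname: Amari before Eriksen before Haddad.
Order: Andersen, Obi, Amari, Eriksen, Haddad, Farouk.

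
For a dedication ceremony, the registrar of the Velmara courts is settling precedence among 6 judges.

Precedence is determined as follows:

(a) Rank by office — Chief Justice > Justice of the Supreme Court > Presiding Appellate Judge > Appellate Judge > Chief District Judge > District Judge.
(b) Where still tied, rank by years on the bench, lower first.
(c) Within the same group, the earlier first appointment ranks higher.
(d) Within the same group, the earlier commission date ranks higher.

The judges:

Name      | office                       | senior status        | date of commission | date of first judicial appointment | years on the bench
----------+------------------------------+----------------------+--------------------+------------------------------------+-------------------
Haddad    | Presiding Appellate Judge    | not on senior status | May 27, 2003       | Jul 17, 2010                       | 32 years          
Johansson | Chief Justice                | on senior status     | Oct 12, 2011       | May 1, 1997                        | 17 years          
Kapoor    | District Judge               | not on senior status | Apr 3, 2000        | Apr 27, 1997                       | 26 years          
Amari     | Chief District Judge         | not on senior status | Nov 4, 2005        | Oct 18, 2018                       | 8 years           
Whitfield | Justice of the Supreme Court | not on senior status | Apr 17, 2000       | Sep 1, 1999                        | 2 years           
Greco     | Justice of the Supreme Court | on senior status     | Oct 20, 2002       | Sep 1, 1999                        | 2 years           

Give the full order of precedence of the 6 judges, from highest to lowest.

Johansson, Whitfield, Greco, Haddad, Amari, Kapoor

By office: Johansson (Chief Justice); then Whitfield and Greco (Justice of the Supreme Court); then Haddad (Presiding Appellate Judge); then Amari (Chief District Judge); then Kapoor (District Judge).
Whitfield and Greco both have years on the bench 2 years, so the next rule applies.
Whitfield and Greco both have date of first judicial appointment Sep 1, 1999, so the next rule applies.
Among Whitfield and Greco, by date of commission (earlier first): Whitfield (Apr 17, 2000) before Greco (Oct 20, 2002).
Full order: Johansson, Whitfield, Greco, Haddad, Amari, Kapoor.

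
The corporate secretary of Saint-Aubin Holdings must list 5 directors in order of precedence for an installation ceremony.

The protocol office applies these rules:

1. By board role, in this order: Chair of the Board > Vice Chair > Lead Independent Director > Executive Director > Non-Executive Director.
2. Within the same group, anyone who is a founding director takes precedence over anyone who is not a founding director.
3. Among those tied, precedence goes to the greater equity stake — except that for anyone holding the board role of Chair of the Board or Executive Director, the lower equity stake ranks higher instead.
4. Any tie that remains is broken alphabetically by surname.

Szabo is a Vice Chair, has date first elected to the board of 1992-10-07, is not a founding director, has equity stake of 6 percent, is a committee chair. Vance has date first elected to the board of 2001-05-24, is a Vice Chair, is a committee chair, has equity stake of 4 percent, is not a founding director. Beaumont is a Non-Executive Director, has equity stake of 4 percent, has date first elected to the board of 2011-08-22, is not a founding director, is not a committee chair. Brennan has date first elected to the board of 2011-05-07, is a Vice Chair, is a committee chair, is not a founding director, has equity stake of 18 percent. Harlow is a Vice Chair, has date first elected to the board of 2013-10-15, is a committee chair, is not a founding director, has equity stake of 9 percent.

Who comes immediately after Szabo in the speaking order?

Vance

By board role: Brennan, Harlow, Szabo and Vance (Vice Chair); then Beaumont (Non-Executive Director).
Brennan, Harlow, Szabo and Vance are each not a founding director, so the next rule applies.
Among Brennan, Harlow, Szabo and Vance, by equity stake (higher first): Brennan (18 percent) before Harlow (9 percent) before Szabo (6 percent) before Vance (4 percent).
Order: Brennan, Harlow, Szabo, Vance, Beaumont.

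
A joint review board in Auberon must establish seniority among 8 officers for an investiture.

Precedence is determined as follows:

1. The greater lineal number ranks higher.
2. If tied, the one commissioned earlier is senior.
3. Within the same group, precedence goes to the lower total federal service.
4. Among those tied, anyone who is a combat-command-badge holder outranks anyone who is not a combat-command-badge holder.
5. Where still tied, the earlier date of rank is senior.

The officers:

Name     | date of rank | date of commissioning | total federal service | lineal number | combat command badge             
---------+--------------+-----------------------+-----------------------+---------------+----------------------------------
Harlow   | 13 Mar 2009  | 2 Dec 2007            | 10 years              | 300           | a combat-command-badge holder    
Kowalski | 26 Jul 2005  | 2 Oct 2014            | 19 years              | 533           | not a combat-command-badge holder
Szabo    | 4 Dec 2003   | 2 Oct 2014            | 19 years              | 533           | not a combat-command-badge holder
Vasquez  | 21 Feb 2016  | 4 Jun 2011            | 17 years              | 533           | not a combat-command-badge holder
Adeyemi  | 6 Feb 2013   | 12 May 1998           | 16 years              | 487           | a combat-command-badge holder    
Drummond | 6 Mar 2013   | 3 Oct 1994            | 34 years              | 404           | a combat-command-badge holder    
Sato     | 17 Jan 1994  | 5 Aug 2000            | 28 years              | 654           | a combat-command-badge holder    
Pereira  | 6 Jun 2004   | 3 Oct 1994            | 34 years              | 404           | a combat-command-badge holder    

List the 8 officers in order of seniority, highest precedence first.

Sato, Vasquez, Szabo, Kowalski, Adeyemi, Pereira, Drummond, Harlow

By lineal number (higher first): Sato (654); then Vasquez, Szabo and Kowalski (each 533); then Adeyemi (487); then Pereira and Drummond (both 404); then Harlow (300).
Among Vasquez, Szabo and Kowalski, by date of commissioning (earlier first): Vasquez (4 Jun 2011) before Szabo and Kowalski (2 Oct 2014).
Szabo and Kowalski both have total federal service 19 years, so the next rule applies.
Szabo and Kowalski are each not a combat-command-badge holder, so the next rule applies.
Among Szabo and Kowalski, by date of rank (earlier first): Szabo (4 Dec 2003) before Kowalski (26 Jul 2005).
Pereira and Drummond both have date of commissioning 3 Oct 1994, so the next rule applies.
Pereira and Drummond both have total federal service 34 years, so the next rule applies.
Pereira and Drummond are each a combat-command-badge holder, so the next rule applies.
Among Pereira and Drummond, by date of rank (earlier first): Pereira (6 Jun 2004) before Drummond (6 Mar 2013).
Full order: Sato, Vasquez, Szabo, Kowalski, Adeyemi, Pereira, Drummond, Harlow.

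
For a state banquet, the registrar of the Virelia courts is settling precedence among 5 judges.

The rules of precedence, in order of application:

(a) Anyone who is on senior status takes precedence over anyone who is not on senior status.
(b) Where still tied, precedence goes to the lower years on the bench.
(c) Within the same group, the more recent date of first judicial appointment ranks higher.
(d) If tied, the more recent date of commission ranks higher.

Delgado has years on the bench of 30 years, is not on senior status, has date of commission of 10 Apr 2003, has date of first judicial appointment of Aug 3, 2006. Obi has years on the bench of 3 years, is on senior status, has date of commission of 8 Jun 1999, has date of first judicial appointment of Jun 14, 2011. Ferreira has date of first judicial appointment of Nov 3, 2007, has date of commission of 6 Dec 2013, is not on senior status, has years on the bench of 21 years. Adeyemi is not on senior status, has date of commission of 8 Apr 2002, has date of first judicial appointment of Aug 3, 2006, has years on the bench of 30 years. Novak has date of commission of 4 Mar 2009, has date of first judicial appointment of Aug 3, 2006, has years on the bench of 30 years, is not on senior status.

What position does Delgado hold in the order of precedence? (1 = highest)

By the first rule: Obi (on senior status); then Ferreira, Novak, Delgado and Adeyemi (each not on senior status).
Among Ferreira, Novak, Delgado and Adeyemi, by years on the bench (lower first): Ferreira (21 years) before Novak, Delgado and Adeyemi (30 years).
Novak, Delgado and Adeyemi all have date of first judicial appointment Aug 3, 2006, so the next rule applies.
Among Novak, Delgado and Adeyemi, by date of commission (later first): Novak (4 Mar 2009) before Delgado (10 Apr 2003) before Adeyemi (8 Apr 2002).
Order: Obi, Ferreira, Novak, Delgado, Adeyemi. So position 4.

4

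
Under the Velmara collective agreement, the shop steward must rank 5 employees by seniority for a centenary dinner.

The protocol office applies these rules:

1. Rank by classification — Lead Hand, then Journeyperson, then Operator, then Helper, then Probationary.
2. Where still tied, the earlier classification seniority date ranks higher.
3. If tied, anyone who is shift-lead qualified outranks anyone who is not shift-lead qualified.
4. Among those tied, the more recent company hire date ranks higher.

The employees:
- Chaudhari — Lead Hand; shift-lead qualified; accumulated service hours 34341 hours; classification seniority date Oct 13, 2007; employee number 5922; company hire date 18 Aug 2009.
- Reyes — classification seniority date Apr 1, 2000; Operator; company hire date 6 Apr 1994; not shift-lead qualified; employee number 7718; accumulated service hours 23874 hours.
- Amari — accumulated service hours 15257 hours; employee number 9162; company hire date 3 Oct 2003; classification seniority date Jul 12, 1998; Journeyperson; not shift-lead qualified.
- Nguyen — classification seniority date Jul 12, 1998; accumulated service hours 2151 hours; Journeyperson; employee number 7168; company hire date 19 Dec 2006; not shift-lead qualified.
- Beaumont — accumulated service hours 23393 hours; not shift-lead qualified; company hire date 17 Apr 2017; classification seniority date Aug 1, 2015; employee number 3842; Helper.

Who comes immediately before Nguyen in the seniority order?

Chaudhari

By classification: Chaudhari (Lead Hand); then Nguyen and Amari (Journeyperson); then Reyes (Operator); then Beaumont (Helper).
Nguyen and Amari both have classification seniority date Jul 12, 1998, so the next rule applies.
Nguyen and Amari are each not shift-lead qualified, so the next rule applies.
Among Nguyen and Amari, by company hire date (later first): Nguyen (19 Dec 2006) before Amari (3 Oct 2003).
Order: Chaudhari, Nguyen, Amari, Reyes, Beaumont.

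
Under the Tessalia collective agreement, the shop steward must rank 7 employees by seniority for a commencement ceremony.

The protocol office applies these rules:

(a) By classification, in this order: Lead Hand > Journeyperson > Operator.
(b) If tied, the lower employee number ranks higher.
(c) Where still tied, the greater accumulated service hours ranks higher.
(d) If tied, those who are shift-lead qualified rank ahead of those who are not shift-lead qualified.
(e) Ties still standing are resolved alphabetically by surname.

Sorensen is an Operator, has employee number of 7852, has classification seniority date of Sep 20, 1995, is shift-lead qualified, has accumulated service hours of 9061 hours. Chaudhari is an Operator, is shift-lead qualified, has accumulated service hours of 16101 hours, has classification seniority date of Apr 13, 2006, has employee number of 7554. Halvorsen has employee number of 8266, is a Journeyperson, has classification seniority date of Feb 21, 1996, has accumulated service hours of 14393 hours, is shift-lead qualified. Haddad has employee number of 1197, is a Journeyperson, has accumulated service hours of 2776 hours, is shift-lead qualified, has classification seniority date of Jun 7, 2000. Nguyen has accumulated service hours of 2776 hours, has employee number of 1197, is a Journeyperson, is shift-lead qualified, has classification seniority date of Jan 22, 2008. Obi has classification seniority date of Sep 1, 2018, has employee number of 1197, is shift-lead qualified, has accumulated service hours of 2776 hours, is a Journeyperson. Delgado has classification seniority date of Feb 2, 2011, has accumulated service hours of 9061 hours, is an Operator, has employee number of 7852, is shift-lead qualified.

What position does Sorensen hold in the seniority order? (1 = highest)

By classification: Haddad, Nguyen, Obi and Halvorsen (Journeyperson); then Chaudhari, Delgado and Sorensen (Operator).
Among Haddad, Nguyen, Obi and Halvorsen, by employee number (lower first): Haddad, Nguyen and Obi (1197) before Halvorsen (8266).
Haddad, Nguyen and Obi all have accumulated service hours 2776 hours, so the next rule applies.
Haddad, Nguyen and Obi are each shift-lead qualified, so the next rule applies.
Among Haddad, Nguyen and Obi, alphabetically by surname: Haddad before Nguyen before Obi.
Among Chaudhari, Delgado and Sorensen, by employee number (lower first): Chaudhari (7554) before Delgado and Sorensen (7852).
Delgado and Sorensen both have accumulated service hours 9061 hours, so the next rule applies.
Delgado and Sorensen are each shift-lead qualified, so the next rule applies.
Among Delgado and Sorensen, alphabetically by surname: Delgado before Sorensen.
Order: Haddad, Nguyen, Obi, Halvorsen, Chaudhari, Delgado, Sorensen. So position 7.

7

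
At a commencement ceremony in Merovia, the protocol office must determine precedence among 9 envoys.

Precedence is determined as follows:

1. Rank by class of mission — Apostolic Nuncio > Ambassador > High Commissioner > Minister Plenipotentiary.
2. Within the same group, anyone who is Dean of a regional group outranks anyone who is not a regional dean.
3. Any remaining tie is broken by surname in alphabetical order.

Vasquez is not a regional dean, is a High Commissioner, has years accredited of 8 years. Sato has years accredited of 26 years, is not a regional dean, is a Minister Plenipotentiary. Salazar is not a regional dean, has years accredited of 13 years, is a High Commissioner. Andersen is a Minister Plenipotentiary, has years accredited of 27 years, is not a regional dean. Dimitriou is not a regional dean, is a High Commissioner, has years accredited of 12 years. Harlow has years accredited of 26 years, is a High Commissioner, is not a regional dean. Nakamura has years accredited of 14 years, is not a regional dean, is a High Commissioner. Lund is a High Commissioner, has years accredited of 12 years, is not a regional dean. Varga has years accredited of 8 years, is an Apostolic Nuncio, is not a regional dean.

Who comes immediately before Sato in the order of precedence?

By class of mission: Varga (Apostolic Nuncio); then Dimitriou, Harlow, Lund, Nakamura, Salazar and Vasquez (High Commissioner); then Andersen and Sato (Minister Plenipotentiary).
Dimitriou, Harlow, Lund, Nakamura, Salazar and Vasquez are each not a regional dean, so the next rule applies.
Among Dimitriou, Harlow, Lund, Nakamura, Salazar and Vasquez, alphabetically by surname: Dimitriou before Harlow before Lund before Nakamura before Salazar before Vasquez.
Andersen and Sato are each not a regional dean, so the next rule applies.
Among Andersen and Sato, alphabetically by surname: Andersen before Sato.
Order: Varga, Dimitriou, Harlow, Lund, Nakamura, Salazar, Vasquez, Andersen, Sato.

Andersen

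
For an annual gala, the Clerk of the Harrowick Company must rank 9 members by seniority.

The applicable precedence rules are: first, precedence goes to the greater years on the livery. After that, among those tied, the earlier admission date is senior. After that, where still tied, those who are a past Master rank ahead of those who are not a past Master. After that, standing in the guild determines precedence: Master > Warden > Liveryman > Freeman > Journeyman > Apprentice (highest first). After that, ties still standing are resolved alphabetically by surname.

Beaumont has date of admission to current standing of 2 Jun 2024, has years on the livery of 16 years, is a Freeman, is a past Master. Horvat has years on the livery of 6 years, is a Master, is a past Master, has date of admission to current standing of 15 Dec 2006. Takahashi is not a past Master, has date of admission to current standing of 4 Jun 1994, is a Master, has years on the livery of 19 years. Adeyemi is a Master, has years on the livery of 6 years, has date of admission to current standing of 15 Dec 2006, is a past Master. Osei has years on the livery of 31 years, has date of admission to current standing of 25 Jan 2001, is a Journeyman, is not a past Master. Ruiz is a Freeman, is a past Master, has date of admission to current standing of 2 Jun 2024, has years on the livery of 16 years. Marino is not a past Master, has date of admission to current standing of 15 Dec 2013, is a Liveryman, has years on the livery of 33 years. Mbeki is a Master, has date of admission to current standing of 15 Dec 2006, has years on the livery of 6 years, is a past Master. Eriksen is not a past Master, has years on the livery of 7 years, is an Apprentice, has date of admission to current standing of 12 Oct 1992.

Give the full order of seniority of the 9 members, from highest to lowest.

By years on the livery (higher first): Marino (33 years); then Osei (31 years); then Takahashi (19 years); then Beaumont and Ruiz (both 16 years); then Eriksen (7 years); then Adeyemi, Horvat and Mbeki (each 6 years).
Beaumont and Ruiz both have date of admission to current standing 2 Jun 2024, so the next rule applies.
Beaumont and Ruiz are each a past Master, so the next rule applies.
Beaumont and Ruiz are each Freeman, so the next rule applies.
Among Beaumont and Ruiz, alphabetically by surname: Beaumont before Ruiz.
Adeyemi, Horvat and Mbeki all have date of admission to current standing 15 Dec 2006, so the next rule applies.
Adeyemi, Horvat and Mbeki are each a past Master, so the next rule applies.
Adeyemi, Horvat and Mbeki are each Master, so the next rule applies.
Among Adeyemi, Horvat and Mbeki, alphabetically by surname: Adeyemi before Horvat before Mbeki.
Full order: Marino, Osei, Takahashi, Beaumont, Ruiz, Eriksen, Adeyemi, Horvat, Mbeki.

Marino, Osei, Takahashi, Beaumont, Ruiz, Eriksen, Adeyemi, Horvat, Mbeki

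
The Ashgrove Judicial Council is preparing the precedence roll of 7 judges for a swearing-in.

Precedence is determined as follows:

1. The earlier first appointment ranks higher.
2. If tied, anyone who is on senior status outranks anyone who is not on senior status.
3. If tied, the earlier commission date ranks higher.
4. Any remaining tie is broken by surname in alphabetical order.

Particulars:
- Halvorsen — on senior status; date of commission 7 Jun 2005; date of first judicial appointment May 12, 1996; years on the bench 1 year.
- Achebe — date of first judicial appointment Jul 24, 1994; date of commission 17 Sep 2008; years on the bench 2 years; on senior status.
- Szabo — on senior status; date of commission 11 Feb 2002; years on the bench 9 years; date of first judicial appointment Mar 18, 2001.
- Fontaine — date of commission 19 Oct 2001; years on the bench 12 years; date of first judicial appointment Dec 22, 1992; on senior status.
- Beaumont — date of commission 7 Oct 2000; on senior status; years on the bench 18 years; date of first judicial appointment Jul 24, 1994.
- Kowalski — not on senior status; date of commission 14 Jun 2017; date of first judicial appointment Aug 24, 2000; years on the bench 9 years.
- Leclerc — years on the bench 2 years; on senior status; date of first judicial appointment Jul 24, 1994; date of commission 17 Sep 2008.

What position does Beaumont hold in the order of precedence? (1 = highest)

By date of first judicial appointment (earlier first): Fontaine (Dec 22, 1992); then Beaumont, Achebe and Leclerc (each Jul 24, 1994); then Halvorsen (May 12, 1996); then Kowalski (Aug 24, 2000); then Szabo (Mar 18, 2001).
Beaumont, Achebe and Leclerc are each on senior status, so the next rule applies.
Among Beaumont, Achebe and Leclerc, by date of commission (earlier first): Beaumont (7 Oct 2000) before Achebe and Leclerc (17 Sep 2008).
Among Achebe and Leclerc, alphabetically by surname: Achebe before Leclerc.
Order: Fontaine, Beaumont, Achebe, Leclerc, Halvorsen, Kowalski, Szabo. So position 2.

2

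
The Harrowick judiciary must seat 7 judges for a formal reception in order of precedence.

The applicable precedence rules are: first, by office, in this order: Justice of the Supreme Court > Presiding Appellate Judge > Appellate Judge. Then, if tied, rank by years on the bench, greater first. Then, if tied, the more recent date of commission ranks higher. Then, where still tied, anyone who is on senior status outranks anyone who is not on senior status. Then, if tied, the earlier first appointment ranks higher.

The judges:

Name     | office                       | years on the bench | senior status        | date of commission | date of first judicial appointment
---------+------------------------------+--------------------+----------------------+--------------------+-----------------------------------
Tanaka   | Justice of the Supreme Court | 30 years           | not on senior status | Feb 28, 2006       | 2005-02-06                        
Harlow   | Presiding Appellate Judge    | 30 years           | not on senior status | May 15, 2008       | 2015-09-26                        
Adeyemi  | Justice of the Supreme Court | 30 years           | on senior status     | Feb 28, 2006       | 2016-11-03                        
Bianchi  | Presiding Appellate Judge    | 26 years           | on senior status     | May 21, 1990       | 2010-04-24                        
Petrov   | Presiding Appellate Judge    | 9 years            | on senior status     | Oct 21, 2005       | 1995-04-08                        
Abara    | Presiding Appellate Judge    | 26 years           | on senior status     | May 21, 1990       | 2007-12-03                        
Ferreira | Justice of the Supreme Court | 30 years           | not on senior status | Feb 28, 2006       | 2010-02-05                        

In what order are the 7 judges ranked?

Adeyemi, Tanaka, Ferreira, Harlow, Abara, Bianchi, Petrov

By office: Adeyemi, Tanaka and Ferreira (Justice of the Supreme Court); then Harlow, Abara, Bianchi and Petrov (Presiding Appellate Judge).
Adeyemi, Tanaka and Ferreira all have years on the bench 30 years, so the next rule applies.
Adeyemi, Tanaka and Ferreira all have date of commission Feb 28, 2006, so the next rule applies.
Among Adeyemi, Tanaka and Ferreira, on senior status before not on senior status: Adeyemi (on senior status) before Tanaka and Ferreira (not on senior status).
Among Tanaka and Ferreira, by date of first judicial appointment (earlier first): Tanaka (2005-02-06) before Ferreira (2010-02-05).
Among Harlow, Abara, Bianchi and Petrov, by years on the bench (higher first): Harlow (30 years) before Abara and Bianchi (26 years) before Petrov (9 years).
Abara and Bianchi both have date of commission May 21, 1990, so the next rule applies.
Abara and Bianchi are each on senior status, so the next rule applies.
Among Abara and Bianchi, by date of first judicial appointment (earlier first): Abara (2007-12-03) before Bianchi (2010-04-24).
Full order: Adeyemi, Tanaka, Ferreira, Harlow, Abara, Bianchi, Petrov.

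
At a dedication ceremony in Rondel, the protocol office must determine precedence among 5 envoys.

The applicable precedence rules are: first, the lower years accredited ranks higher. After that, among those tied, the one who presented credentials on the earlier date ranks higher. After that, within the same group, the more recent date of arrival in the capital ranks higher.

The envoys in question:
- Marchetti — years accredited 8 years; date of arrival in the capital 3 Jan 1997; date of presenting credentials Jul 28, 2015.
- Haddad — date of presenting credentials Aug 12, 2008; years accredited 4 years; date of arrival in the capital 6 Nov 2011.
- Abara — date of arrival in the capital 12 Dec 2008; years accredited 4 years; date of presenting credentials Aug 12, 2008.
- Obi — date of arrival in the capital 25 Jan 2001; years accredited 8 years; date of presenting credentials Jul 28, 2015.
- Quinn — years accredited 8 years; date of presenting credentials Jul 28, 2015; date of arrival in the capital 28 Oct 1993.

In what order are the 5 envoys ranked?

Haddad, Abara, Obi, Marchetti, Quinn

By years accredited (lower first): Haddad and Abara (both 4 years); then Obi, Marchetti and Quinn (each 8 years).
Haddad and Abara both have date of presenting credentials Aug 12, 2008, so the next rule applies.
Among Haddad and Abara, by date of arrival in the capital (later first): Haddad (6 Nov 2011) before Abara (12 Dec 2008).
Obi, Marchetti and Quinn all have date of presenting credentials Jul 28, 2015, so the next rule applies.
Among Obi, Marchetti and Quinn, by date of arrival in the capital (later first): Obi (25 Jan 2001) before Marchetti (3 Jan 1997) before Quinn (28 Oct 1993).
Full order: Haddad, Abara, Obi, Marchetti, Quinn.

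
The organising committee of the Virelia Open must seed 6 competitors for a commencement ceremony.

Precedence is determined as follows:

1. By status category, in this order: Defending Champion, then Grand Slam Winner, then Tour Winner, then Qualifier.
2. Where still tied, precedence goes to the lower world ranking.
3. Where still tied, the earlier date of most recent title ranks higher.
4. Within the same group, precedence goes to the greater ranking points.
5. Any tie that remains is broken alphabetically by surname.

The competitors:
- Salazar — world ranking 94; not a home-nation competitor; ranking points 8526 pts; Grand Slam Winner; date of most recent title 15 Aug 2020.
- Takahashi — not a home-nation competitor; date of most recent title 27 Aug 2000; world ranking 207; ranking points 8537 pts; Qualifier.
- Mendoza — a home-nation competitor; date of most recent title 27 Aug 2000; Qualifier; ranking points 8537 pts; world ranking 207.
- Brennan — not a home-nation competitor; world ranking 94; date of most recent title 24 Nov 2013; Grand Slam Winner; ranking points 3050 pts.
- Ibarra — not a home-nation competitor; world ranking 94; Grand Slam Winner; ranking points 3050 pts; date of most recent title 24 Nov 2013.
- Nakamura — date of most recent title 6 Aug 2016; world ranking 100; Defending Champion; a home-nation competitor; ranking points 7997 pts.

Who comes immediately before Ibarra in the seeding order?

Brennan

By status category: Nakamura (Defending Champion); then Brennan, Ibarra and Salazar (Grand Slam Winner); then Mendoza and Takahashi (Qualifier).
Brennan, Ibarra and Salazar all have world ranking 94, so the next rule applies.
Among Brennan, Ibarra and Salazar, by date of most recent title (earlier first): Brennan and Ibarra (24 Nov 2013) before Salazar (15 Aug 2020).
Brennan and Ibarra both have ranking points 3050 pts, so the next rule applies.
Among Brennan and Ibarra, alphabetically by surname: Brennan before Ibarra.
Mendoza and Takahashi both have world ranking 207, so the next rule applies.
Mendoza and Takahashi both have date of most recent title 27 Aug 2000, so the next rule applies.
Mendoza and Takahashi both have ranking points 8537 pts, so the next rule applies.
Among Mendoza and Takahashi, alphabetically by surname: Mendoza before Takahashi.
Order: Nakamura, Brennan, Ibarra, Salazar, Mendoza, Takahashi.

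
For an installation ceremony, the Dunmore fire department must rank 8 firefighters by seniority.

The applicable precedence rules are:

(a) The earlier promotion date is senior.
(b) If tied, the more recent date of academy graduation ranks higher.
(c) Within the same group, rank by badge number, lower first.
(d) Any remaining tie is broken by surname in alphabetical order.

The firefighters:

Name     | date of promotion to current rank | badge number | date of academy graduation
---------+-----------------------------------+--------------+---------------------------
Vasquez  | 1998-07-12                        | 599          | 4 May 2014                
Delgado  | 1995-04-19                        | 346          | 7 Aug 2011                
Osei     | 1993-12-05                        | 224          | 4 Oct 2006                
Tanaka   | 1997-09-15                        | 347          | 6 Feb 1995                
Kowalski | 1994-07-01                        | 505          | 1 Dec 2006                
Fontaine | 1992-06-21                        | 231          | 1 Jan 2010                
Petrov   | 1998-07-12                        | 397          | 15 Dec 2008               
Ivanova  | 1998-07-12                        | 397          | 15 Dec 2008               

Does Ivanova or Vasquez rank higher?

Vasquez

By date of promotion to current rank (earlier first): Fontaine (1992-06-21); then Osei (1993-12-05); then Kowalski (1994-07-01); then Delgado (1995-04-19); then Tanaka (1997-09-15); then Vasquez, Ivanova and Petrov (each 1998-07-12).
Among Vasquez, Ivanova and Petrov, by date of academy graduation (later first): Vasquez (4 May 2014) before Ivanova and Petrov (15 Dec 2008).
Ivanova and Petrov both have badge number 397, so the next rule applies.
Among Ivanova and Petrov, alphabetically by surname: Ivanova before Petrov.
So Vasquez takes precedence.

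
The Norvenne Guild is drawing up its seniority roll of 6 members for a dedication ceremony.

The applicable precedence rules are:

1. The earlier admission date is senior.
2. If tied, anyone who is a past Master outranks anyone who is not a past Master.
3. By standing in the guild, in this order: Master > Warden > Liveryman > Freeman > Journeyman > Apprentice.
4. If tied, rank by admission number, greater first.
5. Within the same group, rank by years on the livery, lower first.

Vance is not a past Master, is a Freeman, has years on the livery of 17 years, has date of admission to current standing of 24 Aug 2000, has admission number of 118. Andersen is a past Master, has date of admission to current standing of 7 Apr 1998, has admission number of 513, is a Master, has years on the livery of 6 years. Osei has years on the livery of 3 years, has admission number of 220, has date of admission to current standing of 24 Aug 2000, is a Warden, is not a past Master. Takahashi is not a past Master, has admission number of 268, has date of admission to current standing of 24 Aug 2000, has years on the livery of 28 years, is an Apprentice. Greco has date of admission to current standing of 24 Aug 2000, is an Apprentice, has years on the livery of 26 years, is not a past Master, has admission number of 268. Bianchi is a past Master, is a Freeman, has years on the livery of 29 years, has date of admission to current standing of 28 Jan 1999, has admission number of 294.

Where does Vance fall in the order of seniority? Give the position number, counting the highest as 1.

4

By date of admission to current standing (earlier first): Andersen (7 Apr 1998); then Bianchi (28 Jan 1999); then Osei, Vance, Greco and Takahashi (each 24 Aug 2000).
Osei, Vance, Greco and Takahashi are each not a past Master, so the next rule applies.
Among Osei, Vance, Greco and Takahashi, by standing in the guild: Osei (Warden) before Vance (Freeman) before Greco and Takahashi (Apprentice).
Greco and Takahashi both have admission number 268, so the next rule applies.
Among Greco and Takahashi, by years on the livery (lower first): Greco (26 years) before Takahashi (28 years).
Order: Andersen, Bianchi, Osei, Vance, Greco, Takahashi. So position 4.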